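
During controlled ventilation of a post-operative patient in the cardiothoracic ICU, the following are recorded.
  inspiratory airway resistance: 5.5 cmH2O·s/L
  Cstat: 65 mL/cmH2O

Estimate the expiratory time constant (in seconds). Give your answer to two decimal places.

0.36

τ = R × C = 5.5 × 65 mL/cmH2O = 5.5 × 0.065 L/cmH2O = 0.3575 s.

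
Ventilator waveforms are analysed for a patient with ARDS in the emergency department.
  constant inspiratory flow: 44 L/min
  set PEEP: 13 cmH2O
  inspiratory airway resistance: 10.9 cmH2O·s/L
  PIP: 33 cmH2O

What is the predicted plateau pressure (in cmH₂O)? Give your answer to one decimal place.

25.0

Flow: 44 L/min ÷ 60 = 0.7333 L/s.
Pplat = PIP − Raw × flow = 33 − 10.9 × 0.7333 = 33 − 7.993 = 25.007 cmH2O.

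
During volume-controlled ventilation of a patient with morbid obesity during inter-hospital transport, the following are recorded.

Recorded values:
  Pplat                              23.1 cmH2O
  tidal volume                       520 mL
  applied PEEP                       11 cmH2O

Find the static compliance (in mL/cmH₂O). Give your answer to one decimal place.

43.0

Cstat = Vt / (Pplat − PEEP) = 520 / (23.1 − 11) = 520 / 12.1 = 42.975 mL/cmH2O.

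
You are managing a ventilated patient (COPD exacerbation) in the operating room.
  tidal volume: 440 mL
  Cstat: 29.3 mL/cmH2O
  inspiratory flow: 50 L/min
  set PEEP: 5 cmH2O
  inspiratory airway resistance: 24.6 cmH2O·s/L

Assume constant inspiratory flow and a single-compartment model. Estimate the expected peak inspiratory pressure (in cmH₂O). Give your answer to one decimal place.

40.5

Flow: 50 L/min ÷ 60 = 0.8333 L/s.
Equation of motion (constant flow): PIP = Vt/C + R·V̇ + PEEP.
PIP = 440/29.3 + 24.6×0.8333 + 5 = 15.017 + 20.499 + 5 = 40.516 cmH2O.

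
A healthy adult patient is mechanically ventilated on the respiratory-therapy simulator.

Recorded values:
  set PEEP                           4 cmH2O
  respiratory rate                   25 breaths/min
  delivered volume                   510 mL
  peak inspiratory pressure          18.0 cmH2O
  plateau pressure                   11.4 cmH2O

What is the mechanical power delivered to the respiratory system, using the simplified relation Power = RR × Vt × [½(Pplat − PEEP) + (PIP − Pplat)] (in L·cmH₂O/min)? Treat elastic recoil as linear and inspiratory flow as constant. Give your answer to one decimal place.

131.3

Per-breath work = Vt × [½(Pplat−PEEP) + (PIP−Pplat)] = 0.510 × [0.5×7.4 + 6.6] = 0.510 × 10.3 = 5.253 L·cmH2O.
Power = 25 × 5.253 = 131.33 L·cmH2O/min.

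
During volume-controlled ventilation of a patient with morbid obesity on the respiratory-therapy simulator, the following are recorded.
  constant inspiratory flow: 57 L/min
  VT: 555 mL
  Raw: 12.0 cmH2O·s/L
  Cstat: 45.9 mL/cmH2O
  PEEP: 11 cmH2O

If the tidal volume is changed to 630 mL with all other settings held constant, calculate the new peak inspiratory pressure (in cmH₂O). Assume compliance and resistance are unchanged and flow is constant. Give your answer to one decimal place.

Flow: 57 L/min ÷ 60 = 0.95 L/s.
PIP = Vt/C + R·V̇ + PEEP (constant-flow equation of motion).
Only the elastic term changes: ΔPIP = ΔVt / C = (630 − 555) / 45.9 = 1.634 cmH2O.
Original PIP = 555/45.9 + 12.0×0.95 + 11 = 34.492 cmH2O; new PIP = 34.492 + (1.634) = 36.126 cmH2O.

36.1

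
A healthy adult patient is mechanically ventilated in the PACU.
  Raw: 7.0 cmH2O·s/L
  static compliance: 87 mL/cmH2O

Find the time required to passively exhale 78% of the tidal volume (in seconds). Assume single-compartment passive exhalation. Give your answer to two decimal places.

τ = R × C = 7.0 × 87 mL/cmH2O = 7.0 × 0.087 L/cmH2O = 0.609 s.
Exhaled fraction f = 1 − e^(−t/τ) → t = −τ·ln(1 − f) = −0.609·ln(0.22) = 0.9221 s.

0.92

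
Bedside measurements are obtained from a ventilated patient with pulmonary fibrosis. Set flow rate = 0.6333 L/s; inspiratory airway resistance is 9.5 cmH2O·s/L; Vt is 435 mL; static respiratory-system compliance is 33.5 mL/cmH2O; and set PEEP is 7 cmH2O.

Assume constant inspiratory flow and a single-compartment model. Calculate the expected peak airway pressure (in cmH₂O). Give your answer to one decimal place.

26.0

Equation of motion (constant flow): PIP = Vt/C + R·V̇ + PEEP.
PIP = 435/33.5 + 9.5×0.6333 + 7 = 12.985 + 6.016 + 7 = 26.001 cmH2O.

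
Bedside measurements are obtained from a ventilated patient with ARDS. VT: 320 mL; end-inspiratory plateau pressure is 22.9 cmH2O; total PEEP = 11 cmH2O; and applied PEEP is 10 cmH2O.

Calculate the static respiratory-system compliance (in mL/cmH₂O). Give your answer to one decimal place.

26.9

End-expiratory occlusion gives total PEEP = 11 cmH2O (intrinsic PEEP = 11 − 10 = 1). Use total PEEP for the elastic gradient.
Cstat = Vt / (Pplat − PEEPtotal) = 320 / (22.9 − 11) = 320 / 11.9 = 26.891 mL/cmH2O.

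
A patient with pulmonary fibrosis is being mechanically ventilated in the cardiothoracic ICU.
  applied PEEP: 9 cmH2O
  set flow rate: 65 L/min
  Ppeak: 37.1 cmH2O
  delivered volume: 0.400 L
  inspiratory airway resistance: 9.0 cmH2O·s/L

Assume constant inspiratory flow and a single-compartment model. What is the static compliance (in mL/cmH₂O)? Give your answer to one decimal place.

21.8

Flow: 65 L/min ÷ 60 = 1.0833 L/s.
Equation of motion (constant flow): PIP = Vt/C + R·V̇ + PEEP.
Vt/C = PIP − R·V̇ − PEEP = 37.1 − 9.0×1.0833 − 9 = 37.1 − 9.75 − 9 = 18.35 cmH2O.
C = Vt / 18.35 = 400 / 18.35 = 21.798 mL/cmH2O.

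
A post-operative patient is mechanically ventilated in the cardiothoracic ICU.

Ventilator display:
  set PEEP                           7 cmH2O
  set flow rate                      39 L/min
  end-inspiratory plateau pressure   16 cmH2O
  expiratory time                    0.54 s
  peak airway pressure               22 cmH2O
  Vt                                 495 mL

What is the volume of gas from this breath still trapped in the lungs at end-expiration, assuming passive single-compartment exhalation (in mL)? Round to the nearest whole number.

Flow: 39 L/min ÷ 60 = 0.65 L/s.
R = (PIP − Pplat)/V̇ = (22 − 16) / 0.65 = 6.0/0.65 = 9.231 cmH2O·s/L.
C = Vt/(Pplat − PEEP) = 495.0 / (16 − 7) = 495.0/9.0 = 55.0 mL/cmH2O.
τ = R × C = 9.231 × 0.055 L/cmH2O = 0.5077 s.
Fraction remaining = e^(−Te/τ) = e^(−0.54/0.5077) = 0.3452.
Trapped volume = 495.0 × 0.3452 = 170.87 mL.

171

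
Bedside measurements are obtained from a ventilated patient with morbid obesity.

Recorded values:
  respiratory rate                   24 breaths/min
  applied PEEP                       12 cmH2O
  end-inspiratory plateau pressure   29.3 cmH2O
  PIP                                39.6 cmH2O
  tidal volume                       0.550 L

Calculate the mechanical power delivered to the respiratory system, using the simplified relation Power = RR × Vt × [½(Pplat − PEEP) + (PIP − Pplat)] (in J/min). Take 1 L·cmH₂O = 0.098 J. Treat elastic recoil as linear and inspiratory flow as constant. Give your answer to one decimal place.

24.5

Per-breath work = Vt × [½(Pplat−PEEP) + (PIP−Pplat)] = 0.550 × [0.5×17.3 + 10.3] = 0.550 × 18.95 = 10.423 L·cmH2O.
Power = 24 × 10.423 = 250.15 L·cmH2O/min.
× 0.098 J/(L·cmH2O) → 24.515 J/min.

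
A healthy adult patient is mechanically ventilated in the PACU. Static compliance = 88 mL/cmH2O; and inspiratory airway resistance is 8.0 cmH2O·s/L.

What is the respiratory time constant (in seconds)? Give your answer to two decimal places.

τ = R × C = 8.0 × 88 mL/cmH2O = 8.0 × 0.088 L/cmH2O = 0.704 s.

0.70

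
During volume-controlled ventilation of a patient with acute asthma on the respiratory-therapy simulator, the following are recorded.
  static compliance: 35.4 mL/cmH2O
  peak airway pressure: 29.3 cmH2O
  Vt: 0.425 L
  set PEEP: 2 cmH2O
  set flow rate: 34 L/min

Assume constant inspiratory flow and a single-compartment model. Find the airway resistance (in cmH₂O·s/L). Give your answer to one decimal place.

Flow: 34 L/min ÷ 60 = 0.5667 L/s.
Equation of motion (constant flow): PIP = Vt/C + R·V̇ + PEEP.
R·V̇ = PIP − Vt/C − PEEP = 29.3 − 425/35.4 − 2 = 29.3 − 12.006 − 2 = 15.294 cmH2O.
R = 15.294 / 0.5667 = 26.988 cmH2O·s/L.

27.0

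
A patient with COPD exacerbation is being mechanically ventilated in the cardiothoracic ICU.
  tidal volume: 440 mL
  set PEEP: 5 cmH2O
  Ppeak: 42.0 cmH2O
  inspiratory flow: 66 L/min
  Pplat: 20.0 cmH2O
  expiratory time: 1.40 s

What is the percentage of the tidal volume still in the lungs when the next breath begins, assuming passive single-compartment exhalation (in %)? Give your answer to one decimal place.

Flow: 66 L/min ÷ 60 = 1.1 L/s.
R = (PIP − Pplat)/V̇ = (42.0 − 20.0) / 1.1 = 22.0/1.1 = 20.0 cmH2O·s/L.
C = Vt/(Pplat − PEEP) = 440.0 / (20.0 − 5) = 440.0/15.0 = 29.333 mL/cmH2O.
τ = R × C = 20.0 × 0.02933 L/cmH2O = 0.5866 s.
Fraction remaining at end-expiration = e^(−Te/τ) = e^(−1.40/0.5866) = 0.09194 → 9.194%.

9.2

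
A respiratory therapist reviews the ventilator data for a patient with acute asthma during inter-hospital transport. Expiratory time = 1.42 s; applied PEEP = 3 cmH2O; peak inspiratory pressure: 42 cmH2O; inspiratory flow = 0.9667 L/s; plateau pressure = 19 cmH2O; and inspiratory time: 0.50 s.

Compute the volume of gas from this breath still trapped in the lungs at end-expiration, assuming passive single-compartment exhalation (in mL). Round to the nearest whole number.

67

Vt = flow × Ti = 0.9667 L/s × 0.50 s × 1000 mL/L = 483.35 mL.
R = (PIP − Pplat)/V̇ = (42 − 19) / 0.9667 = 23.0/0.9667 = 23.792 cmH2O·s/L.
C = Vt/(Pplat − PEEP) = 483.35 / (19 − 3) = 483.35/16.0 = 30.209 mL/cmH2O.
τ = R × C = 23.792 × 0.03021 L/cmH2O = 0.7188 s.
Fraction remaining = e^(−Te/τ) = e^(−1.42/0.7188) = 0.1387.
Trapped volume = 483.35 × 0.1387 = 67.041 mL.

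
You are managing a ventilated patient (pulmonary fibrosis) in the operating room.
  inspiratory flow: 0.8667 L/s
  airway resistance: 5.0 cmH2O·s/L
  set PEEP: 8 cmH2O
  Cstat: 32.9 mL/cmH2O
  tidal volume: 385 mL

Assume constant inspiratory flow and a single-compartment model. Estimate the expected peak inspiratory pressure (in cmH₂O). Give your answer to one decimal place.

Equation of motion (constant flow): PIP = Vt/C + R·V̇ + PEEP.
PIP = 385/32.9 + 5.0×0.8667 + 8 = 11.702 + 4.334 + 8 = 24.036 cmH2O.

24.0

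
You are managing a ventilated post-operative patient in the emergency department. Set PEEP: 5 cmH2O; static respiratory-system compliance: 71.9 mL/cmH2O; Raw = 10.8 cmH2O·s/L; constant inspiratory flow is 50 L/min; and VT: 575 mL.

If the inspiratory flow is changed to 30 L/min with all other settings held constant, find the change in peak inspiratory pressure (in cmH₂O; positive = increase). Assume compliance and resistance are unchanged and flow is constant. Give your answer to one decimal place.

-3.6

Flow: 50 L/min ÷ 60 = 0.8333 L/s.
New flow: 30 L/min ÷ 60 = 0.5 L/s.
PIP = Vt/C + R·V̇ + PEEP (constant-flow equation of motion).
Only the resistive term changes: ΔPIP = R × ΔV̇ = 10.8 × (0.5 − 0.8333) = 10.8 × -0.3333 = -3.6 cmH2O.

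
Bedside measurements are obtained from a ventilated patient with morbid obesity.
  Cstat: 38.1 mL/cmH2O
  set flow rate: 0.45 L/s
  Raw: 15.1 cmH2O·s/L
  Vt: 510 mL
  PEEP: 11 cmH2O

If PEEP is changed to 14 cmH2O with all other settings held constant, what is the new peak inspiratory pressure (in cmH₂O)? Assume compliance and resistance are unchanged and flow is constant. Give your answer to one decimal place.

PIP = Vt/C + R·V̇ + PEEP (constant-flow equation of motion).
Only the baseline term changes: ΔPIP = ΔPEEP = 14 − 11 = 3.0 cmH2O.
Original PIP = 510/38.1 + 15.1×0.45 + 11 = 31.181 cmH2O; new PIP = 31.181 + (3.0) = 34.181 cmH2O.

34.2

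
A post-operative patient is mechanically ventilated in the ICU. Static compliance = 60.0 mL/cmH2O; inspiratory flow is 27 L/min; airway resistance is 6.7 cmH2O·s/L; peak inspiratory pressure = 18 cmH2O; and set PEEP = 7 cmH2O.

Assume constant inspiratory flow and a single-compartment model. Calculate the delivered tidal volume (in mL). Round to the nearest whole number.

479

Flow: 27 L/min ÷ 60 = 0.45 L/s.
Equation of motion (constant flow): PIP = Vt/C + R·V̇ + PEEP.
Vt/C = PIP − R·V̇ − PEEP = 18 − 3.015 − 7 = 7.985 cmH2O.
Vt = C × 7.985 = 60.0 × 7.985 = 479.1 mL.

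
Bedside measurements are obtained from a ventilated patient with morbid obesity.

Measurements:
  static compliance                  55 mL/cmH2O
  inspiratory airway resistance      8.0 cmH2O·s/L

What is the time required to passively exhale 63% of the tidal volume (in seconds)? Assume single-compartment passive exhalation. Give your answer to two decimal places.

0.44

τ = R × C = 8.0 × 55 mL/cmH2O = 8.0 × 0.055 L/cmH2O = 0.44 s.
Exhaled fraction f = 1 − e^(−t/τ) → t = −τ·ln(1 − f) = −0.44·ln(0.37) = 0.4375 s.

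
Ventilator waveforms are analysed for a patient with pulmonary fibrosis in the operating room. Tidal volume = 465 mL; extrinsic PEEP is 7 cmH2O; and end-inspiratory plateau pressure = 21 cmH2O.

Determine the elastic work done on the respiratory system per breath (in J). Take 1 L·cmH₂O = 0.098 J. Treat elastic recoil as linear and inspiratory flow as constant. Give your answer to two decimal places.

Elastic work ≈ ½ × (Pplat − PEEP) × Vt = 0.5 × (21 − 7) × 0.465 L = 0.5 × 14.0 × 0.465 = 3.255 L·cmH2O.
× 0.098 J/(L·cmH2O) → 0.319 J.

0.32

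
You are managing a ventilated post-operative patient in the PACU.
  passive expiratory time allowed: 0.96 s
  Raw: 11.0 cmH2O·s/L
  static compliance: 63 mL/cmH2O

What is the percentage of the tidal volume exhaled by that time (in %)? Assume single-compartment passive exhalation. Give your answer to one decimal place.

τ = R × C = 11.0 × 63 mL/cmH2O = 11.0 × 0.063 L/cmH2O = 0.693 s.
Passive exhalation: V(t)/V₀ = e^(−t/τ) = e^(−0.96/0.693) = 0.2503.
Fraction exhaled = 1 − 0.2503 = 0.7497 → 74.97%.

75.0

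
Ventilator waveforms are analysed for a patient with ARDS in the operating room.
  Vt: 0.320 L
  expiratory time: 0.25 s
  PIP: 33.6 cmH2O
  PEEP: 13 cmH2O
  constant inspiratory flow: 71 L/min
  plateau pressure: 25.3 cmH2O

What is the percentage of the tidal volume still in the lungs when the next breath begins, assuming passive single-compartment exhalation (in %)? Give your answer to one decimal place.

25.4

Flow: 71 L/min ÷ 60 = 1.1833 L/s.
R = (PIP − Pplat)/V̇ = (33.6 − 25.3) / 1.1833 = 8.3/1.1833 = 7.014 cmH2O·s/L.
C = Vt/(Pplat − PEEP) = 320.0 / (25.3 − 13) = 320.0/12.3 = 26.016 mL/cmH2O.
τ = R × C = 7.014 × 0.02602 L/cmH2O = 0.1825 s.
Fraction remaining at end-expiration = e^(−Te/τ) = e^(−0.25/0.1825) = 0.2541 → 25.41%.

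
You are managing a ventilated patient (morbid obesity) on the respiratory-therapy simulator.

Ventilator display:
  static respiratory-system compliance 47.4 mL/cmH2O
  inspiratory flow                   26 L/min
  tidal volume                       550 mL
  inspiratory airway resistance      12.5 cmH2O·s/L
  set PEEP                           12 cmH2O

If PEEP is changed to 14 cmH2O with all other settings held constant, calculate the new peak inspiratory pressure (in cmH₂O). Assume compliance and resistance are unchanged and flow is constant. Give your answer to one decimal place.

31.0

Flow: 26 L/min ÷ 60 = 0.4333 L/s.
PIP = Vt/C + R·V̇ + PEEP (constant-flow equation of motion).
Only the baseline term changes: ΔPIP = ΔPEEP = 14 − 12 = 2.0 cmH2O.
Original PIP = 550/47.4 + 12.5×0.4333 + 12 = 29.02 cmH2O; new PIP = 29.02 + (2.0) = 31.02 cmH2O.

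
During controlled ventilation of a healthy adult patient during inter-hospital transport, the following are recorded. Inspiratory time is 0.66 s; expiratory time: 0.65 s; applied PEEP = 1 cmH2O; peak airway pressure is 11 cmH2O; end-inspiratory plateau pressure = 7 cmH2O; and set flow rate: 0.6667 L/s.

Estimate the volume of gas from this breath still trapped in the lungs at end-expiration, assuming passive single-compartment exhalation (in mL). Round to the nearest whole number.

Vt = flow × Ti = 0.6667 L/s × 0.66 s × 1000 mL/L = 440.02 mL.
R = (PIP − Pplat)/V̇ = (11 − 7) / 0.6667 = 4.0/0.6667 = 6.0 cmH2O·s/L.
C = Vt/(Pplat − PEEP) = 440.02 / (7 − 1) = 440.02/6.0 = 73.337 mL/cmH2O.
τ = R × C = 6.0 × 0.07334 L/cmH2O = 0.44 s.
Fraction remaining = e^(−Te/τ) = e^(−0.65/0.44) = 0.2283.
Trapped volume = 440.02 × 0.2283 = 100.46 mL.

100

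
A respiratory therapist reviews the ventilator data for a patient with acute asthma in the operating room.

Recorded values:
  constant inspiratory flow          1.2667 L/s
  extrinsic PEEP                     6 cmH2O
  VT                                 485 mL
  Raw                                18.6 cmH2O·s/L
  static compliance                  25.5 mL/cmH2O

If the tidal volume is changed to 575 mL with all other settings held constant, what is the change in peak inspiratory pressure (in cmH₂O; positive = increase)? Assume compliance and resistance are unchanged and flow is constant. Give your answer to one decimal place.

3.5

PIP = Vt/C + R·V̇ + PEEP (constant-flow equation of motion).
Only the elastic term changes: ΔPIP = ΔVt / C = (575 − 485) / 25.5 = 3.529 cmH2O.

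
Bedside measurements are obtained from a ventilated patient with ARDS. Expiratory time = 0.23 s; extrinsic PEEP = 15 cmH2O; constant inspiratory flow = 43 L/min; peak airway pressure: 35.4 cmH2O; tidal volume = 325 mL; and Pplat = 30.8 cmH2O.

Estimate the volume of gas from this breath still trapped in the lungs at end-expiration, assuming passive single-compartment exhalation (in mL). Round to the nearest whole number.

Flow: 43 L/min ÷ 60 = 0.7167 L/s.
R = (PIP − Pplat)/V̇ = (35.4 − 30.8) / 0.7167 = 4.6/0.7167 = 6.418 cmH2O·s/L.
C = Vt/(Pplat − PEEP) = 325.0 / (30.8 − 15) = 325.0/15.8 = 20.57 mL/cmH2O.
τ = R × C = 6.418 × 0.02057 L/cmH2O = 0.132 s.
Fraction remaining = e^(−Te/τ) = e^(−0.23/0.132) = 0.1751.
Trapped volume = 325.0 × 0.1751 = 56.908 mL.

57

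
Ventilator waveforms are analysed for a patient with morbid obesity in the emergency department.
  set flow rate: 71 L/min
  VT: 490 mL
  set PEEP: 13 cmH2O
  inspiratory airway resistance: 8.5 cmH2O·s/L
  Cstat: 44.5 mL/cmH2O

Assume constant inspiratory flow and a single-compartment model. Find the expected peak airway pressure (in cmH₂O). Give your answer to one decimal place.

Flow: 71 L/min ÷ 60 = 1.1833 L/s.
Equation of motion (constant flow): PIP = Vt/C + R·V̇ + PEEP.
PIP = 490/44.5 + 8.5×1.1833 + 13 = 11.011 + 10.058 + 13 = 34.069 cmH2O.

34.1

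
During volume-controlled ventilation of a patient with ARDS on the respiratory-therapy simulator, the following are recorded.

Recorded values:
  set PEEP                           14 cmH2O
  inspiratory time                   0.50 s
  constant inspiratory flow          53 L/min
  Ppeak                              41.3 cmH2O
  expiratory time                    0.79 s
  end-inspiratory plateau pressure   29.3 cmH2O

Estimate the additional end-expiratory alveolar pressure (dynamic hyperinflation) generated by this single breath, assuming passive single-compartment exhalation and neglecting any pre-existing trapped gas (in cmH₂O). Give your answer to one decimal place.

Flow: 53 L/min ÷ 60 = 0.8833 L/s.
Vt = flow × Ti = 0.8833 L/s × 0.50 s × 1000 mL/L = 441.65 mL.
R = (PIP − Pplat)/V̇ = (41.3 − 29.3) / 0.8833 = 12.0/0.8833 = 13.585 cmH2O·s/L.
C = Vt/(Pplat − PEEP) = 441.65 / (29.3 − 14) = 441.65/15.3 = 28.866 mL/cmH2O.
τ = R × C = 13.585 × 0.02887 L/cmH2O = 0.3922 s.
Fraction remaining = e^(−Te/τ) = e^(−0.79/0.3922) = 0.1334; trapped volume = 441.65 × 0.1334 = 58.916 mL.
Additional alveolar pressure from trapping ≈ V_trapped / C = 58.916 / 28.866 = 2.041 cmH2O.

2.0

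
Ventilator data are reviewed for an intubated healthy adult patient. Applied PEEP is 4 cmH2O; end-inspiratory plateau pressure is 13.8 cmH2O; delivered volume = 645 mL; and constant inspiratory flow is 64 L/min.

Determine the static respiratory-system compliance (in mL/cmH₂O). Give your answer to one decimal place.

Cstat = Vt / (Pplat − PEEP) = 645 / (13.8 − 4) = 645 / 9.8 = 65.816 mL/cmH2O.

65.8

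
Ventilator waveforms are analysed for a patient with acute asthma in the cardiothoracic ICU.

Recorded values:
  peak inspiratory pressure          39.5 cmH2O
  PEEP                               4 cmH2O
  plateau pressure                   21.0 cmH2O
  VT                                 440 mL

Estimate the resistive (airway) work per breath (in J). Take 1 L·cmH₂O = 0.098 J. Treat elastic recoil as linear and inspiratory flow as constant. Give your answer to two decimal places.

With constant inspiratory flow the resistive pressure is constant at PIP − Pplat = 39.5 − 21.0 = 18.5 cmH2O, so resistive work = 18.5 × 0.440 = 8.14 L·cmH2O.
× 0.098 J/(L·cmH2O) → 0.7977 J.

0.80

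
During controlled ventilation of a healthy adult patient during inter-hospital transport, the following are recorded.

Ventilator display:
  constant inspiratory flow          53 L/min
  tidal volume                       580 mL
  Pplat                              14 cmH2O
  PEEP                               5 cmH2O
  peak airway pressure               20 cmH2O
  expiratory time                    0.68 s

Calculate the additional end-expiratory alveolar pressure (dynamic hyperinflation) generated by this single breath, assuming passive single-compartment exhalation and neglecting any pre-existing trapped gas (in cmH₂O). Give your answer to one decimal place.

1.9

Flow: 53 L/min ÷ 60 = 0.8833 L/s.
R = (PIP − Pplat)/V̇ = (20 − 14) / 0.8833 = 6.0/0.8833 = 6.793 cmH2O·s/L.
C = Vt/(Pplat − PEEP) = 580.0 / (14 − 5) = 580.0/9.0 = 64.444 mL/cmH2O.
τ = R × C = 6.793 × 0.06444 L/cmH2O = 0.4377 s.
Fraction remaining = e^(−Te/τ) = e^(−0.68/0.4377) = 0.2115; trapped volume = 580.0 × 0.2115 = 122.67 mL.
Additional alveolar pressure from trapping ≈ V_trapped / C = 122.67 / 64.444 = 1.904 cmH2O.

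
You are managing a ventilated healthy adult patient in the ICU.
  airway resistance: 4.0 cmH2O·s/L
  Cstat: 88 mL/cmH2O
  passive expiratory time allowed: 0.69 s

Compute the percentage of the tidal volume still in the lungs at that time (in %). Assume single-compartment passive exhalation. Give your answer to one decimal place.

14.1

τ = R × C = 4.0 × 88 mL/cmH2O = 4.0 × 0.088 L/cmH2O = 0.352 s.
Passive exhalation: V(t)/V₀ = e^(−t/τ) = e^(−0.69/0.352) = 0.1408.
Fraction remaining = 0.1408 → 14.08%.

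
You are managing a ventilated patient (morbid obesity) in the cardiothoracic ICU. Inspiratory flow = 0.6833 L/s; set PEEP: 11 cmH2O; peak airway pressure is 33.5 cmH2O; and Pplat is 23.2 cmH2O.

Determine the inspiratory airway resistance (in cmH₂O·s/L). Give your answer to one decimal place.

Raw = (PIP − Pplat) / flow = (33.5 − 23.2) / 0.6833 = 10.3 / 0.6833 = 15.074 cmH2O·s/L.

15.1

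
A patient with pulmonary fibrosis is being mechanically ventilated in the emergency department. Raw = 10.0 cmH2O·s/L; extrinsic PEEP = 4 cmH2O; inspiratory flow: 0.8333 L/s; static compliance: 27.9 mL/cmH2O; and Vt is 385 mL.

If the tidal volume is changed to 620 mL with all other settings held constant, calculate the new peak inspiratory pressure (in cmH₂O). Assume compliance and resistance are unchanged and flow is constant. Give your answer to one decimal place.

34.6

PIP = Vt/C + R·V̇ + PEEP (constant-flow equation of motion).
Only the elastic term changes: ΔPIP = ΔVt / C = (620 − 385) / 27.9 = 8.423 cmH2O.
Original PIP = 385/27.9 + 10.0×0.8333 + 4 = 26.132 cmH2O; new PIP = 26.132 + (8.423) = 34.555 cmH2O.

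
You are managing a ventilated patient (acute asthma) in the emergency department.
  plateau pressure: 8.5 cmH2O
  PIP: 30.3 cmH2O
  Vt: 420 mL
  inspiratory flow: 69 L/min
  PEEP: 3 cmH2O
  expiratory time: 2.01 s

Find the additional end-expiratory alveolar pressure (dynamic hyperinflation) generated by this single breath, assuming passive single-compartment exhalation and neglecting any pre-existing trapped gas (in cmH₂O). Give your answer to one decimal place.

1.4

Flow: 69 L/min ÷ 60 = 1.15 L/s.
R = (PIP − Pplat)/V̇ = (30.3 − 8.5) / 1.15 = 21.8/1.15 = 18.957 cmH2O·s/L.
C = Vt/(Pplat − PEEP) = 420.0 / (8.5 − 3) = 420.0/5.5 = 76.364 mL/cmH2O.
τ = R × C = 18.957 × 0.07636 L/cmH2O = 1.448 s.
Fraction remaining = e^(−Te/τ) = e^(−2.01/1.448) = 0.2495; trapped volume = 420.0 × 0.2495 = 104.79 mL.
Additional alveolar pressure from trapping ≈ V_trapped / C = 104.79 / 76.364 = 1.372 cmH2O.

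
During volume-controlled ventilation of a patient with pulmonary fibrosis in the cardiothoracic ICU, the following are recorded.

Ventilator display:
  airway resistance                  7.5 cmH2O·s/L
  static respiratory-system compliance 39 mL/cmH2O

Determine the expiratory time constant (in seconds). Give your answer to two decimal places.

0.29

τ = R × C = 7.5 × 39 mL/cmH2O = 7.5 × 0.039 L/cmH2O = 0.2925 s.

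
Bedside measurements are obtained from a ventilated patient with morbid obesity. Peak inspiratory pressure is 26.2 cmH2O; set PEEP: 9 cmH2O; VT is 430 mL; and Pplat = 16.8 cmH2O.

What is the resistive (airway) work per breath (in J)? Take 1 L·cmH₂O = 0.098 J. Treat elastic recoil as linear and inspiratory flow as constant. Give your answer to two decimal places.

With constant inspiratory flow the resistive pressure is constant at PIP − Pplat = 26.2 − 16.8 = 9.4 cmH2O, so resistive work = 9.4 × 0.430 = 4.042 L·cmH2O.
× 0.098 J/(L·cmH2O) → 0.3961 J.

0.40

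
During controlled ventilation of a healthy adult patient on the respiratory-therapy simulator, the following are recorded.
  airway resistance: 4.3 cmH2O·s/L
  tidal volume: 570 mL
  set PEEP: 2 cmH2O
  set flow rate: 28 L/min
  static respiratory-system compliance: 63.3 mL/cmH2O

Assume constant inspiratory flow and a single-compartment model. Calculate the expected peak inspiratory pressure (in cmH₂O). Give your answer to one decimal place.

13.0

Flow: 28 L/min ÷ 60 = 0.4667 L/s.
Equation of motion (constant flow): PIP = Vt/C + R·V̇ + PEEP.
PIP = 570/63.3 + 4.3×0.4667 + 2 = 9.005 + 2.007 + 2 = 13.012 cmH2O.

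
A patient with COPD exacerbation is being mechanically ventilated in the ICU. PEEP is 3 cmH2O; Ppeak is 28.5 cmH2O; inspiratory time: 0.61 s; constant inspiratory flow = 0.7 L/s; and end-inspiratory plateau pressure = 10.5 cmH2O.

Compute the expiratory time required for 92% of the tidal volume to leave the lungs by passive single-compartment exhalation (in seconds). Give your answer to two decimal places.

3.70

Vt = flow × Ti = 0.7 L/s × 0.61 s × 1000 mL/L = 427.0 mL.
R = (PIP − Pplat)/V̇ = (28.5 − 10.5) / 0.7 = 18.0/0.7 = 25.714 cmH2O·s/L.
C = Vt/(Pplat − PEEP) = 427.0 / (10.5 − 3) = 427.0/7.5 = 56.933 mL/cmH2O.
τ = R × C = 25.714 × 0.05693 L/cmH2O = 1.464 s.
t = −τ·ln(1 − 0.92) = −1.464·ln(0.08) = 3.698 s.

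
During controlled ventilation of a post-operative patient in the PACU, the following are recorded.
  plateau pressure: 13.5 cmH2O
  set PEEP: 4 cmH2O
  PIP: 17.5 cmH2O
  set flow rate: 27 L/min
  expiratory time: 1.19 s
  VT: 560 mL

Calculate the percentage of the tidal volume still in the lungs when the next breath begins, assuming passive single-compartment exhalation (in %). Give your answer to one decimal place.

10.3

Flow: 27 L/min ÷ 60 = 0.45 L/s.
R = (PIP − Pplat)/V̇ = (17.5 − 13.5) / 0.45 = 4.0/0.45 = 8.889 cmH2O·s/L.
C = Vt/(Pplat − PEEP) = 560.0 / (13.5 − 4) = 560.0/9.5 = 58.947 mL/cmH2O.
τ = R × C = 8.889 × 0.05895 L/cmH2O = 0.524 s.
Fraction remaining at end-expiration = e^(−Te/τ) = e^(−1.19/0.524) = 0.1032 → 10.32%.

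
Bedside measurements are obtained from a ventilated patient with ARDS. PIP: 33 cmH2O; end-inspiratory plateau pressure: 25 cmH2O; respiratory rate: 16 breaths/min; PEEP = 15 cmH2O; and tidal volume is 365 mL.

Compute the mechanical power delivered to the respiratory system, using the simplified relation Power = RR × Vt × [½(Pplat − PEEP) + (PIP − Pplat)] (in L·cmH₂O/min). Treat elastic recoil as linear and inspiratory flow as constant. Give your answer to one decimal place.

75.9

Per-breath work = Vt × [½(Pplat−PEEP) + (PIP−Pplat)] = 0.365 × [0.5×10.0 + 8.0] = 0.365 × 13.0 = 4.745 L·cmH2O.
Power = 16 × 4.745 = 75.92 L·cmH2O/min.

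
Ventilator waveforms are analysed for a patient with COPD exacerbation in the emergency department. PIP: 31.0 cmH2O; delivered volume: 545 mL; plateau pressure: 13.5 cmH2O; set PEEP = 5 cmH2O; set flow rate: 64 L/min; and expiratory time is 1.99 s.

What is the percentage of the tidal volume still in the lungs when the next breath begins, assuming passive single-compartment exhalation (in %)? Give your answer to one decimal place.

15.1

Flow: 64 L/min ÷ 60 = 1.0667 L/s.
R = (PIP − Pplat)/V̇ = (31.0 − 13.5) / 1.0667 = 17.5/1.0667 = 16.406 cmH2O·s/L.
C = Vt/(Pplat − PEEP) = 545.0 / (13.5 − 5) = 545.0/8.5 = 64.118 mL/cmH2O.
τ = R × C = 16.406 × 0.06412 L/cmH2O = 1.052 s.
Fraction remaining at end-expiration = e^(−Te/τ) = e^(−1.99/1.052) = 0.1508 → 15.08%.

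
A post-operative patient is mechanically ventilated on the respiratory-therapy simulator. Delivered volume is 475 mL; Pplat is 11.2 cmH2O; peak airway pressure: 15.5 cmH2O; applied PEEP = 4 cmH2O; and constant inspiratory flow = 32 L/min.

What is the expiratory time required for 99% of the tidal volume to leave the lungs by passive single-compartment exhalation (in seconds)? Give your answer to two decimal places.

2.45

Flow: 32 L/min ÷ 60 = 0.5333 L/s.
R = (PIP − Pplat)/V̇ = (15.5 − 11.2) / 0.5333 = 4.3/0.5333 = 8.063 cmH2O·s/L.
C = Vt/(Pplat − PEEP) = 475.0 / (11.2 − 4) = 475.0/7.2 = 65.972 mL/cmH2O.
τ = R × C = 8.063 × 0.06597 L/cmH2O = 0.5319 s.
t = −τ·ln(1 − 0.99) = −0.5319·ln(0.01) = 2.449 s.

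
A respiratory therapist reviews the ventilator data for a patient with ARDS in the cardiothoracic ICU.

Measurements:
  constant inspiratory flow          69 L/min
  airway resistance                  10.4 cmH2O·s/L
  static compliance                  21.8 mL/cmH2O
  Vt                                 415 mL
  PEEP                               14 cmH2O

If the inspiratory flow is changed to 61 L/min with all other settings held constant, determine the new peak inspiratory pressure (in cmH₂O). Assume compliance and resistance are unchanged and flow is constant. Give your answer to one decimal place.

43.6

Flow: 69 L/min ÷ 60 = 1.15 L/s.
New flow: 61 L/min ÷ 60 = 1.0167 L/s.
PIP = Vt/C + R·V̇ + PEEP (constant-flow equation of motion).
Only the resistive term changes: ΔPIP = R × ΔV̇ = 10.4 × (1.0167 − 1.15) = 10.4 × -0.1333 = -1.386 cmH2O.
Original PIP = 415/21.8 + 10.4×1.15 + 14 = 44.997 cmH2O; new PIP = 44.997 + (-1.386) = 43.611 cmH2O.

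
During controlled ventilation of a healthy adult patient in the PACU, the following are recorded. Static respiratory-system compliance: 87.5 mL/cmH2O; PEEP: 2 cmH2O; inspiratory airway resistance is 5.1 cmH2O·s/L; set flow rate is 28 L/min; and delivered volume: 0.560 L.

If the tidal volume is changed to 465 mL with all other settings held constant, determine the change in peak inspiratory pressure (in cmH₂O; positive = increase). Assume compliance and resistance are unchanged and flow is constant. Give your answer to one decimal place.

-1.1

PIP = Vt/C + R·V̇ + PEEP (constant-flow equation of motion).
Only the elastic term changes: ΔPIP = ΔVt / C = (465 − 560) / 87.5 = -1.086 cmH2O.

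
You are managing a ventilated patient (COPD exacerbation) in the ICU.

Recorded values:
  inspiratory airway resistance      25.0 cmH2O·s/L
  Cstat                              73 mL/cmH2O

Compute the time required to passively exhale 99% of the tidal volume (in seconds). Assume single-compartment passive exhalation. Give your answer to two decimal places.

8.40

τ = R × C = 25.0 × 73 mL/cmH2O = 25.0 × 0.073 L/cmH2O = 1.825 s.
Exhaled fraction f = 1 − e^(−t/τ) → t = −τ·ln(1 − f) = −1.825·ln(0.01) = 8.404 s.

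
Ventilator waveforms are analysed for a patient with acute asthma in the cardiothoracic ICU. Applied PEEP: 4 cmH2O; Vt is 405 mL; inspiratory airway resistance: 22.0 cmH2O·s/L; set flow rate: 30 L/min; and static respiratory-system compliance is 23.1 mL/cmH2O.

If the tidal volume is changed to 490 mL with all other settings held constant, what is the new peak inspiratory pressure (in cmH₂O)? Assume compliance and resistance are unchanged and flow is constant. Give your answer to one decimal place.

Flow: 30 L/min ÷ 60 = 0.5 L/s.
PIP = Vt/C + R·V̇ + PEEP (constant-flow equation of motion).
Only the elastic term changes: ΔPIP = ΔVt / C = (490 − 405) / 23.1 = 3.68 cmH2O.
Original PIP = 405/23.1 + 22.0×0.5 + 4 = 32.532 cmH2O; new PIP = 32.532 + (3.68) = 36.212 cmH2O.

36.2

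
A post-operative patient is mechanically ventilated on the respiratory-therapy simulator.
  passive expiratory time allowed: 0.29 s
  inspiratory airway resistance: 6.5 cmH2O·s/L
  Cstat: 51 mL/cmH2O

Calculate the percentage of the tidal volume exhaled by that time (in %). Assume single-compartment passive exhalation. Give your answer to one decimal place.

τ = R × C = 6.5 × 51 mL/cmH2O = 6.5 × 0.051 L/cmH2O = 0.3315 s.
Passive exhalation: V(t)/V₀ = e^(−t/τ) = e^(−0.29/0.3315) = 0.4169.
Fraction exhaled = 1 − 0.4169 = 0.5831 → 58.31%.

58.3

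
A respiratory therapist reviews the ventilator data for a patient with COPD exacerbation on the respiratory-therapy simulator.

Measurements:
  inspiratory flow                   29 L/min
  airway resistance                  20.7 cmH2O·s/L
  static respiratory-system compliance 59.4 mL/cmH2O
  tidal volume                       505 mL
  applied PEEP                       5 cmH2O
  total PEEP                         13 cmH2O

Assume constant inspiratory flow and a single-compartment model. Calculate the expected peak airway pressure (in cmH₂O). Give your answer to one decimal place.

Flow: 29 L/min ÷ 60 = 0.4833 L/s.
Total PEEP = 13 cmH2O (set 5 + intrinsic 8); this is the baseline alveolar pressure.
Equation of motion (constant flow): PIP = Vt/C + R·V̇ + PEEP.
PIP = 505/59.4 + 20.7×0.4833 + 13 = 8.502 + 10.004 + 13 = 31.506 cmH2O.

31.5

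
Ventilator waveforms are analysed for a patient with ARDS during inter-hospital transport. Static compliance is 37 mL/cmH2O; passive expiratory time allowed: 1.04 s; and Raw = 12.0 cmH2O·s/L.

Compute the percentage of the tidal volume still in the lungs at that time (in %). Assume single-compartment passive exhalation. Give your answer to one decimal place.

9.6

τ = R × C = 12.0 × 37 mL/cmH2O = 12.0 × 0.037 L/cmH2O = 0.444 s.
Passive exhalation: V(t)/V₀ = e^(−t/τ) = e^(−1.04/0.444) = 0.0961.
Fraction remaining = 0.0961 → 9.61%.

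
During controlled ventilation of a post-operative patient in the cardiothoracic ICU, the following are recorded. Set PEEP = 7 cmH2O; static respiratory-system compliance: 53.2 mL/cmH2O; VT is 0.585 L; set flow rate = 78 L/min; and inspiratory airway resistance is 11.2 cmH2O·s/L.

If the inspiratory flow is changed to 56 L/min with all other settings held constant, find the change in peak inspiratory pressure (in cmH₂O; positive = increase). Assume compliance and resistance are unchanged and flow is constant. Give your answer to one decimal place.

Flow: 78 L/min ÷ 60 = 1.3 L/s.
New flow: 56 L/min ÷ 60 = 0.9333 L/s.
PIP = Vt/C + R·V̇ + PEEP (constant-flow equation of motion).
Only the resistive term changes: ΔPIP = R × ΔV̇ = 11.2 × (0.9333 − 1.3) = 11.2 × -0.3667 = -4.107 cmH2O.

-4.1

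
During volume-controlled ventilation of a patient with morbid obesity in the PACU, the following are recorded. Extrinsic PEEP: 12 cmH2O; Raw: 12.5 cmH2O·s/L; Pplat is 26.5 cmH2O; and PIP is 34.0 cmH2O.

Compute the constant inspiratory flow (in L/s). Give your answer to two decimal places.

0.60

flow = (PIP − Pplat) / Raw = 7.5 / 12.5 = 0.6 L/s.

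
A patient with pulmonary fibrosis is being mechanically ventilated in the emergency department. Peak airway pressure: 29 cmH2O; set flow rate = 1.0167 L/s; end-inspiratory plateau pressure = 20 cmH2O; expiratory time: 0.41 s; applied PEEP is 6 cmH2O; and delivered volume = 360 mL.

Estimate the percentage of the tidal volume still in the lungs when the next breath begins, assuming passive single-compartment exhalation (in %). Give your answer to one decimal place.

R = (PIP − Pplat)/V̇ = (29 − 20) / 1.0167 = 9.0/1.0167 = 8.852 cmH2O·s/L.
C = Vt/(Pplat − PEEP) = 360.0 / (20 − 6) = 360.0/14.0 = 25.714 mL/cmH2O.
τ = R × C = 8.852 × 0.02571 L/cmH2O = 0.2276 s.
Fraction remaining at end-expiration = e^(−Te/τ) = e^(−0.41/0.2276) = 0.1651 → 16.51%.

16.5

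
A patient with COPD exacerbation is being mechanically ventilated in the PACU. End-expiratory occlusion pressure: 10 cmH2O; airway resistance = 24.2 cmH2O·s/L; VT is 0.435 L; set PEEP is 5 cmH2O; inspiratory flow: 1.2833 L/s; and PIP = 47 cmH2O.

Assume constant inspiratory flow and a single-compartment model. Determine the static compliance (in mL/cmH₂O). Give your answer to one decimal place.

Total PEEP = 10 cmH2O (set 5 + intrinsic 5); this is the baseline alveolar pressure.
Equation of motion (constant flow): PIP = Vt/C + R·V̇ + PEEP.
Vt/C = PIP − R·V̇ − PEEP = 47 − 24.2×1.2833 − 10 = 47 − 31.056 − 10 = 5.944 cmH2O.
C = Vt / 5.944 = 435 / 5.944 = 73.183 mL/cmH2O.

73.2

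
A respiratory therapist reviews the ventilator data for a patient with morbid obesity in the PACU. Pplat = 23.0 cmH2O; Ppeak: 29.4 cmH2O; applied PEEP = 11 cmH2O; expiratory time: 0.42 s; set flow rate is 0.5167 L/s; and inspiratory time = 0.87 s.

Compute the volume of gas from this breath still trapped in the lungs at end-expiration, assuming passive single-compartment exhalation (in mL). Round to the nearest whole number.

182

Vt = flow × Ti = 0.5167 L/s × 0.87 s × 1000 mL/L = 449.53 mL.
R = (PIP − Pplat)/V̇ = (29.4 − 23.0) / 0.5167 = 6.4/0.5167 = 12.386 cmH2O·s/L.
C = Vt/(Pplat − PEEP) = 449.53 / (23.0 − 11) = 449.53/12.0 = 37.461 mL/cmH2O.
τ = R × C = 12.386 × 0.03746 L/cmH2O = 0.464 s.
Fraction remaining = e^(−Te/τ) = e^(−0.42/0.464) = 0.4045.
Trapped volume = 449.53 × 0.4045 = 181.83 mL.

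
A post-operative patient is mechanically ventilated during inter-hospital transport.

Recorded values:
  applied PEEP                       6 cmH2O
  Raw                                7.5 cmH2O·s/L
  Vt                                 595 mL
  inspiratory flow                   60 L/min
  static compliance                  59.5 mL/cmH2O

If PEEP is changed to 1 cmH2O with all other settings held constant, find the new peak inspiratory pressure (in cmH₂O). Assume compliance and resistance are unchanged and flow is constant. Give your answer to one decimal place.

Flow: 60 L/min ÷ 60 = 1 L/s.
PIP = Vt/C + R·V̇ + PEEP (constant-flow equation of motion).
Only the baseline term changes: ΔPIP = ΔPEEP = 1 − 6 = -5.0 cmH2O.
Original PIP = 595/59.5 + 7.5×1 + 6 = 23.5 cmH2O; new PIP = 23.5 + (-5.0) = 18.5 cmH2O.

18.5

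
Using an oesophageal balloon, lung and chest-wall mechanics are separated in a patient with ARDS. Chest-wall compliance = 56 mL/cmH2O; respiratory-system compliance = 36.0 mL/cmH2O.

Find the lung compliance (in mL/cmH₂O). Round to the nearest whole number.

1/CL = 1/Crs − 1/Ccw.
1/CL = 1/36.0 − 1/56 = 0.009921.
CL = 100.8 mL/cmH2O.

101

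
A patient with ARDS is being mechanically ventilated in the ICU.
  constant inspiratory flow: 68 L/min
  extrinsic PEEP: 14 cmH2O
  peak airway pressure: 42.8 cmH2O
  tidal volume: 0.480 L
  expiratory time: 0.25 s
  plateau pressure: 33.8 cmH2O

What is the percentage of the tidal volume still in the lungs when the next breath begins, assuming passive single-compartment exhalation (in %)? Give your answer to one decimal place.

27.3

Flow: 68 L/min ÷ 60 = 1.1333 L/s.
R = (PIP − Pplat)/V̇ = (42.8 − 33.8) / 1.1333 = 9.0/1.1333 = 7.941 cmH2O·s/L.
C = Vt/(Pplat − PEEP) = 480.0 / (33.8 − 14) = 480.0/19.8 = 24.242 mL/cmH2O.
τ = R × C = 7.941 × 0.02424 L/cmH2O = 0.1925 s.
Fraction remaining at end-expiration = e^(−Te/τ) = e^(−0.25/0.1925) = 0.2729 → 27.29%.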